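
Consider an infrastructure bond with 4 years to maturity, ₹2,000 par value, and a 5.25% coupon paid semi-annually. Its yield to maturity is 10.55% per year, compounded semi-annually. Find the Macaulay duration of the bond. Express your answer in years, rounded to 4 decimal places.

3.6193 years

Periodic yield y = 0.05275. Discount each cash flow and weight by its period:
  t   CF        PV=CF/(1+0.05275)^t    t·PV
  1        52.50        49.8694        49.8694
  2        52.50        47.3706        94.7412
  3        52.50        44.9970       134.9910
  4        52.50        42.7423       170.9694
  5        52.50        40.6007       203.0033
  6        52.50        38.5663       231.3977
  7        52.50        36.6338       256.4369
  8     2,052.50     1,360.4456    10,883.5644
  Σ                  1,661.2257    12,024.9733
Price P = Σ PV = 1,661.2257.
Macaulay duration = Σ(t·PV) / P = 12,024.9733 / 1,661.2257 = 7.23862 half-year periods.
In years: 7.23862 / 2 = 3.61931 years.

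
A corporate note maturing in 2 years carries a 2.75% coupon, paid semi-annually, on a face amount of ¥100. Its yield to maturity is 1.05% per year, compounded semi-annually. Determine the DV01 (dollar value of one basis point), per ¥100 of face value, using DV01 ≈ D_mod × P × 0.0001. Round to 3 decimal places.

Periodic yield y = 0.00525.
  t   CF        PV=CF/(1+0.00525)^t    t·PV
  1        1.375         1.3678         1.3678
  2        1.375         1.3607         2.7214
  3        1.375         1.3536         4.0607
  4      101.375        99.2738       397.0951
  Σ                    103.3558       405.2450
P = 103.3558; D_Mac = 3.92087 half-year periods = 1.96044 yrs; D_mod = 1.95020 yrs.
DV01 ≈ 1.95020 × 103.3558 × 0.0001 = 0.020156.

¥0.020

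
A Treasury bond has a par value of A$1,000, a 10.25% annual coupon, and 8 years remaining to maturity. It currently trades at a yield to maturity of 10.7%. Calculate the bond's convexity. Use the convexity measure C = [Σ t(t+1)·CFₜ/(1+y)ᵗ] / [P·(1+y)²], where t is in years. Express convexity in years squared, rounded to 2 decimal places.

With y = 0.107:
  t   CF        PV=CF/(1+0.107)^t    t·PV        t(t+1)·PV
  1       102.50        92.5926        92.5926         185.1852
  2       102.50        83.6428       167.2856         501.8569
  3       102.50        75.5581       226.6743         906.6971
  4       102.50        68.2548       273.0193       1,365.0966
  5       102.50        61.6575       308.2874       1,849.7244
  6       102.50        55.6978       334.1869       2,339.3081
  7       102.50        50.3142       352.1994       2,817.5949
  8     1,102.50       488.8748     3,910.9982      35,198.9840
  Σ                    976.5926     5,665.2437      45,164.4471
P = 976.5926.
Convexity = Σ t(t+1)·PV / [P·(1+y)²] = 45,164.4471 / (976.5926 × 1.225449) = 37.73880.

37.74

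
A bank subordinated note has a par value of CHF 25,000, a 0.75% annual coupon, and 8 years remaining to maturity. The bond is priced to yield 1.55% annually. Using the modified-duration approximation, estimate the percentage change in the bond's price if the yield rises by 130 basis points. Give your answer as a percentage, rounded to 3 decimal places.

-9.968%

Periodic yield y = 0.0155. Modified duration first:
  t   CF        PV=CF/(1+0.0155)^t    t·PV
  1       187.50       184.6381       184.6381
  2       187.50       181.8199       363.6398
  3       187.50       179.0447       537.1341
  4       187.50       176.3119       705.2475
  5       187.50       173.6208       868.1038
  6       187.50       170.9707     1,025.8242
  7       187.50       168.3611     1,178.5278
  8    25,187.50    22,271.3038   178,170.4302
  Σ                 23,506.0709   183,033.5455
P = 23,506.0709; D_Mac = 7.78665 yrs; D_mod = 7.78665/(1+0.0155) = 7.66780 yrs.
ΔP/P ≈ -D_mod · Δy = -7.66780 × (+0.013) = -0.099681 = -9.9681%.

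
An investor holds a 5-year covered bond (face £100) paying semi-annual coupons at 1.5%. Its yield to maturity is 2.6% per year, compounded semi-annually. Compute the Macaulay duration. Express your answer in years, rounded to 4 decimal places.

4.8303 years

Periodic yield y = 0.013. Discount each cash flow and weight by its period:
  t   CF        PV=CF/(1+0.013)^t    t·PV
  1         0.75         0.7404         0.7404
  2         0.75         0.7309         1.4617
  3         0.75         0.7215         2.1645
  4         0.75         0.7122         2.8489
  5         0.75         0.7031         3.5155
  6         0.75         0.6941         4.1644
  7         0.75         0.6852         4.7962
  8         0.75         0.6764         5.4110
  9         0.75         0.6677         6.0092
  10      100.75        88.5423       885.4226
  Σ                     94.8736       916.5344
Price P = Σ PV = 94.8736.
Macaulay duration = Σ(t·PV) / P = 916.5344 / 94.8736 = 9.66058 half-year periods.
In years: 9.66058 / 2 = 4.83029 years.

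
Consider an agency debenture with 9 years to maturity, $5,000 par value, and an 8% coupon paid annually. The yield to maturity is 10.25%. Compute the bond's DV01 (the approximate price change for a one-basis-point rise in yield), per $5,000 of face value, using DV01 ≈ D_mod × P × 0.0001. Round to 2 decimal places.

$2.60

Periodic yield y = 0.1025.
  t   CF        PV=CF/(1+0.1025)^t    t·PV
  1       400.00       362.8118       362.8118
  2       400.00       329.0810       658.1620
  3       400.00       298.4862       895.4585
  4       400.00       270.7357     1,082.9430
  5       400.00       245.5653     1,227.8265
  6       400.00       222.7350     1,336.4098
  7       400.00       202.0272     1,414.1903
  8       400.00       183.2446     1,465.9569
  9     5,400.00     2,243.8115    20,194.3038
  Σ                  4,358.4983    28,638.0625
P = 4,358.4983; D_Mac = 6.57063 yrs; D_mod = 5.95975 yrs.
DV01 ≈ 5.95975 × 4,358.4983 × 0.0001 = 2.597557.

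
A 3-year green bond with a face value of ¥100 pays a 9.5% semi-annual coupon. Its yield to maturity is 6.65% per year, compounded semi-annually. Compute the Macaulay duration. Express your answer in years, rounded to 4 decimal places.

2.6931 years

Periodic yield y = 0.03325. Discount each cash flow and weight by its period:
  t   CF        PV=CF/(1+0.03325)^t    t·PV
  1         4.75         4.5971         4.5971
  2         4.75         4.4492         8.8984
  3         4.75         4.3060        12.9181
  4         4.75         4.1675        16.6699
  5         4.75         4.0334        20.1668
  6       104.75        86.0838       516.5029
  Σ                    107.6370       579.7532
Price P = Σ PV = 107.6370.
Macaulay duration = Σ(t·PV) / P = 579.7532 / 107.6370 = 5.38619 half-year periods.
In years: 5.38619 / 2 = 2.69309 years.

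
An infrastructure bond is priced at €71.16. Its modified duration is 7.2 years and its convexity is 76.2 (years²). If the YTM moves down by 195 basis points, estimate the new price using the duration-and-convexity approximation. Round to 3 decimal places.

€82.182

Duration effect: -D_mod·Δy = -7.2 × (-0.0195) = +0.140400
Convexity effect: ½·C·(Δy)² = 0.5 × 76.2 × (-0.0195)² = +0.014487525
ΔP/P ≈ +0.140400 + 0.014487525 = +0.154887525
New price ≈ 71.16 × (1 + 0.154887525) = 82.181796279.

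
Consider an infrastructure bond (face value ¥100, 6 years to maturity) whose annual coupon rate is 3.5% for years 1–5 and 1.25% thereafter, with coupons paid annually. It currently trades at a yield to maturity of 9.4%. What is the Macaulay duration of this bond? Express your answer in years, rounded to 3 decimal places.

5.409 years

Periodic yield y = 0.094. Discount each cash flow and weight by its year:
  t   CF        PV=CF/(1+0.094)^t    t·PV
  1         3.50         3.1993         3.1993
  2         3.50         2.9244         5.8488
  3         3.50         2.6731         8.0193
  4         3.50         2.4434         9.7737
  5         3.50         2.2335        11.1674
  6       101.25        59.0597       354.3581
  Σ                     72.5333       392.3665
Price P = Σ PV = 72.5333.
Macaulay duration = Σ(t·PV) / P = 392.3665 / 72.5333 = 5.40946 years.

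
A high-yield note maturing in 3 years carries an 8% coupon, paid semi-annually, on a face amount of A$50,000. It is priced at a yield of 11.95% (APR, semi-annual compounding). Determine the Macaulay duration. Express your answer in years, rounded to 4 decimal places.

Periodic yield y = 0.05975. Discount each cash flow and weight by its period:
  t   CF        PV=CF/(1+0.05975)^t    t·PV
  1     2,000.00     1,887.2376     1,887.2376
  2     2,000.00     1,780.8328     3,561.6656
  3     2,000.00     1,680.4273     5,041.2818
  4     2,000.00     1,585.6827     6,342.7309
  5     2,000.00     1,496.2800     7,481.4000
  6    52,000.00    36,709.8654   220,259.1924
  Σ                 45,140.3257   244,573.5083
Price P = Σ PV = 45,140.3257.
Macaulay duration = Σ(t·PV) / P = 244,573.5083 / 45,140.3257 = 5.41807 half-year periods.
In years: 5.41807 / 2 = 2.70904 years.

2.7090 years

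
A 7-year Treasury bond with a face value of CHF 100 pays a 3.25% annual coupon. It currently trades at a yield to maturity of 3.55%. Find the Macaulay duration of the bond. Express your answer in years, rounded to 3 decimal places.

Periodic yield y = 0.0355. Discount each cash flow and weight by its year:
  t   CF        PV=CF/(1+0.0355)^t    t·PV
  1         3.25         3.1386         3.1386
  2         3.25         3.0310         6.0620
  3         3.25         2.9271         8.7812
  4         3.25         2.8267        11.3069
  5         3.25         2.7298        13.6491
  6         3.25         2.6362        15.8174
  7       103.25        80.8797       566.1576
  Σ                     98.1691       624.9127
Price P = Σ PV = 98.1691.
Macaulay duration = Σ(t·PV) / P = 624.9127 / 98.1691 = 6.36568 years.

6.366 years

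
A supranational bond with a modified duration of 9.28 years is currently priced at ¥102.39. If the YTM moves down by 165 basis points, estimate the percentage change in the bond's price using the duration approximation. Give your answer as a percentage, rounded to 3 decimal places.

+15.312%

Duration approximation: ΔP/P ≈ -D_mod · Δy = -9.28 × (-0.0165) = +0.153120.
As a percentage: +15.3120%.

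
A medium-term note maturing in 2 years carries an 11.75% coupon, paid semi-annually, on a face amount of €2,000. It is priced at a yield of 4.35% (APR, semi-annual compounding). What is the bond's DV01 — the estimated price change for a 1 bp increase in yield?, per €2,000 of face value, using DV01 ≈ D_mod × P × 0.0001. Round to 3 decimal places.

€0.413

Periodic yield y = 0.02175.
  t   CF        PV=CF/(1+0.02175)^t    t·PV
  1       117.50       114.9988       114.9988
  2       117.50       112.5508       225.1016
  3       117.50       110.1549       330.4648
  4     2,117.50     1,942.8749     7,771.4995
  Σ                  2,280.5794     8,442.0647
P = 2,280.5794; D_Mac = 3.70172 half-year periods = 1.85086 yrs; D_mod = 1.81146 yrs.
DV01 ≈ 1.81146 × 2,280.5794 × 0.0001 = 0.413118.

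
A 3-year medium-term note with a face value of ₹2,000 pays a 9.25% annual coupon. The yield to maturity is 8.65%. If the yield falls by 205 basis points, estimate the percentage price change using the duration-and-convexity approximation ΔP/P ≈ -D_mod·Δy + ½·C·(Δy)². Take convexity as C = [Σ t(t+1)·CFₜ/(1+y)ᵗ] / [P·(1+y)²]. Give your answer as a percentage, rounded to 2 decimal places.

+5.39%

With y = 0.0865:
  t   CF        PV=CF/(1+0.0865)^t    t·PV        t(t+1)·PV
  1       185.00       170.2715       170.2715         340.5430
  2       185.00       156.7156       313.4312         940.2937
  3     2,185.00     1,703.5789     5,110.7367      20,442.9467
  Σ                  2,030.5660     5,594.4394      21,723.7834
P = 2,030.5660; D_Mac = 2.75511 yrs; D_mod = 2.53577 yrs; C = 9.06273.
Duration effect: -2.53577 × (-0.0205) = +0.051983
Convexity effect: 0.5 × 9.06273 × (-0.0205)² = +0.0019043
ΔP/P ≈ +0.051983 + 0.0019043 = +0.053888 = +5.3888%.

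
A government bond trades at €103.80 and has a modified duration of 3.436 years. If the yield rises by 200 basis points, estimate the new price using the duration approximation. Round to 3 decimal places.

Duration approximation: ΔP/P ≈ -D_mod · Δy = -3.436 × (+0.02) = -0.068720.
New price ≈ 103.80 × (1 - 0.068720) = 96.666864.

€96.667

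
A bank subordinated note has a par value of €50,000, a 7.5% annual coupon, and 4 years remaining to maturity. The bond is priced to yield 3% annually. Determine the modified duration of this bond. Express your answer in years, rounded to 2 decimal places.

3.53 years

Periodic yield y = 0.03. First find Macaulay duration:
  t   CF        PV=CF/(1+0.03)^t    t·PV
  1     3,750.00     3,640.7767     3,640.7767
  2     3,750.00     3,534.7347     7,069.4693
  3     3,750.00     3,431.7812    10,295.3437
  4    53,750.00    47,756.1788   191,024.7153
  Σ                 58,363.4714   212,030.3050
P = 58,363.4714; Macaulay duration = 212,030.3050 / 58,363.4714 = 3.63293 years.
Modified duration = D_Mac / (1 + y) = 3.63293 / 1.03 = 3.52711 years.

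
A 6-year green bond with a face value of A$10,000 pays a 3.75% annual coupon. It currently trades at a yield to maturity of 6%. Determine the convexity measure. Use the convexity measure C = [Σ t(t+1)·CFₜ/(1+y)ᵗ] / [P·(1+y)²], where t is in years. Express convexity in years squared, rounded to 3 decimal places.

32.826

With y = 0.06:
  t   CF        PV=CF/(1+0.06)^t    t·PV        t(t+1)·PV
  1       375.00       353.7736       353.7736         707.5472
  2       375.00       333.7487       667.4973       2,002.4920
  3       375.00       314.8572       944.5717       3,778.2868
  4       375.00       297.0351     1,188.1405       5,940.7025
  5       375.00       280.2218     1,401.1091       8,406.6544
  6    10,375.00     7,313.9656    43,883.7936     307,186.5555
  Σ                  8,893.6020    48,438.8858     328,022.2383
P = 8,893.6020.
Convexity = Σ t(t+1)·PV / [P·(1+y)²] = 328,022.2383 / (8,893.6020 × 1.123600) = 32.82569.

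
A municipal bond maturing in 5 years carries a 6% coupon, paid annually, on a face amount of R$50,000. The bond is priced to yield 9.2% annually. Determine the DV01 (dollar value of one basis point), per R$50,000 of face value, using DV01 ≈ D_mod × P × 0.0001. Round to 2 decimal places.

R$17.75

Periodic yield y = 0.092.
  t   CF        PV=CF/(1+0.092)^t    t·PV
  1     3,000.00     2,747.2527     2,747.2527
  2     3,000.00     2,515.7992     5,031.5984
  3     3,000.00     2,303.8454     6,911.5363
  4     3,000.00     2,109.7486     8,438.9943
  5    53,000.00    34,132.0739   170,660.3697
  Σ                 43,808.7199   193,789.7515
P = 43,808.7199; D_Mac = 4.42354 yrs; D_mod = 4.05086 yrs.
DV01 ≈ 4.05086 × 43,808.7199 × 0.0001 = 17.746314.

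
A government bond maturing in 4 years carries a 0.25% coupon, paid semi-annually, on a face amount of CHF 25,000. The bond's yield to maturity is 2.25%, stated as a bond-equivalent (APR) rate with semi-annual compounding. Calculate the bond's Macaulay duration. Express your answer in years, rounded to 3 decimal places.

Periodic yield y = 0.01125. Discount each cash flow and weight by its period:
  t   CF        PV=CF/(1+0.01125)^t    t·PV
  1        31.25        30.9023        30.9023
  2        31.25        30.5586        61.1171
  3        31.25        30.2186        90.6558
  4        31.25        29.8824       119.5297
  5        31.25        29.5500       147.7500
  6        31.25        29.2213       175.3275
  7        31.25        28.8962       202.2732
  8    25,031.25    22,888.3381   183,106.7051
  Σ                 23,097.5675   183,934.2607
Price P = Σ PV = 23,097.5675.
Macaulay duration = Σ(t·PV) / P = 183,934.2607 / 23,097.5675 = 7.96336 half-year periods.
In years: 7.96336 / 2 = 3.98168 years.

3.982 years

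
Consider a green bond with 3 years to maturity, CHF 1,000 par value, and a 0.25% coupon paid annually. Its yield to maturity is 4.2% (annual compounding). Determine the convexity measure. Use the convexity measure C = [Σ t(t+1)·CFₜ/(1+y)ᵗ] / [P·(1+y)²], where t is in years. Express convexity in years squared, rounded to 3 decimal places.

11.013

With y = 0.042:
  t   CF        PV=CF/(1+0.042)^t    t·PV        t(t+1)·PV
  1         2.50         2.3992         2.3992           4.7985
  2         2.50         2.3025         4.6051          13.8152
  3     1,002.50       886.0969     2,658.2907      10,633.1630
  Σ                    890.7987     2,665.2950      10,651.7766
P = 890.7987.
Convexity = Σ t(t+1)·PV / [P·(1+y)²] = 10,651.7766 / (890.7987 × 1.085764) = 11.01304.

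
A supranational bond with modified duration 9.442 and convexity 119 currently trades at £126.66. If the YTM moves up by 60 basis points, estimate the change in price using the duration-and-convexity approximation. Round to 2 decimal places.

Duration effect: -D_mod·Δy = -9.442 × (+0.006) = -0.056652
Convexity effect: ½·C·(Δy)² = 0.5 × 119 × (0.006)² = +0.0021420
ΔP/P ≈ -0.056652 + 0.0021420 = -0.054510
ΔP ≈ 126.66 × (-0.054510) = -6.9042366.

-£6.90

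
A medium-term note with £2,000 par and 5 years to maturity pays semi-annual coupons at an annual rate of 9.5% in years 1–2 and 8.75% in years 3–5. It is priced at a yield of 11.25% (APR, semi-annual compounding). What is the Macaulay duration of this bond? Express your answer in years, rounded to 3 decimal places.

Periodic yield y = 0.05625. Discount each cash flow and weight by its period:
  t   CF        PV=CF/(1+0.05625)^t    t·PV
  1        95.00        89.9408        89.9408
  2        95.00        85.1511       170.3022
  3        95.00        80.6164       241.8492
  4        95.00        76.3232       305.2929
  5        87.50        66.5540       332.7702
  6        87.50        63.0097       378.0585
  7        87.50        59.6542       417.5794
  8        87.50        56.4773       451.8188
  9        87.50        53.4697       481.2271
  10    2,087.50     1,207.7006    12,077.0055
  Σ                  1,838.8971    14,945.8445
Price P = Σ PV = 1,838.8971.
Macaulay duration = Σ(t·PV) / P = 14,945.8445 / 1,838.8971 = 8.12761 half-year periods.
In years: 8.12761 / 2 = 4.06381 years.

4.064 years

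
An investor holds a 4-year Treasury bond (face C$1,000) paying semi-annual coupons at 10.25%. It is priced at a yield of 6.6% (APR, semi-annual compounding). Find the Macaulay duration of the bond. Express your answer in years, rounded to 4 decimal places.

3.4213 years

Periodic yield y = 0.033. Discount each cash flow and weight by its period:
  t   CF        PV=CF/(1+0.033)^t    t·PV
  1        51.25        49.6128        49.6128
  2        51.25        48.0279        96.0557
  3        51.25        46.4936       139.4807
  4        51.25        45.0083       180.0332
  5        51.25        43.5705       217.8524
  6        51.25        42.1786       253.0715
  7        51.25        40.8312       285.8181
  8     1,051.25       810.7808     6,486.2461
  Σ                  1,126.5035     7,708.1704
Price P = Σ PV = 1,126.5035.
Macaulay duration = Σ(t·PV) / P = 7,708.1704 / 1,126.5035 = 6.84256 half-year periods.
In years: 6.84256 / 2 = 3.42128 years.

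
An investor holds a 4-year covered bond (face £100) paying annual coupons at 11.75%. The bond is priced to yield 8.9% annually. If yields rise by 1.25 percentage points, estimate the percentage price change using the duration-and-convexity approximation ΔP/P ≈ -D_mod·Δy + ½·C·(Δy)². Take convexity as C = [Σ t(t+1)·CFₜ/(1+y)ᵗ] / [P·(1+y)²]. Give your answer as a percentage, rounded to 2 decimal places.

-3.84%

With y = 0.089:
  t   CF        PV=CF/(1+0.089)^t    t·PV        t(t+1)·PV
  1        11.75        10.7897        10.7897          21.5794
  2        11.75         9.9079        19.8158          59.4475
  3        11.75         9.0982        27.2945         109.1781
  4       111.75        79.4577       317.8308       1,589.1541
  Σ                    109.2535       375.7309       1,779.3591
P = 109.2535; D_Mac = 3.43907 yrs; D_mod = 3.15801 yrs; C = 13.73322.
Duration effect: -3.15801 × (+0.0125) = -0.039475
Convexity effect: 0.5 × 13.73322 × (0.0125)² = +0.0010729
ΔP/P ≈ -0.039475 + 0.0010729 = -0.038402 = -3.8402%.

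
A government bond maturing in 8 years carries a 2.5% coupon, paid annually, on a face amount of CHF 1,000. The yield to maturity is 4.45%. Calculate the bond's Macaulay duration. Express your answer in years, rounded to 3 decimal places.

Periodic yield y = 0.0445. Discount each cash flow and weight by its year:
  t   CF        PV=CF/(1+0.0445)^t    t·PV
  1        25.00        23.9349        23.9349
  2        25.00        22.9152        45.8303
  3        25.00        21.9389        65.8167
  4        25.00        21.0042        84.0168
  5        25.00        20.1093       100.5467
  6        25.00        19.2526       115.5156
  7        25.00        18.4324       129.0265
  8     1,025.00       723.5296     5,788.2369
  Σ                    871.1171     6,352.9244
Price P = Σ PV = 871.1171.
Macaulay duration = Σ(t·PV) / P = 6,352.9244 / 871.1171 = 7.29285 years.

7.293 years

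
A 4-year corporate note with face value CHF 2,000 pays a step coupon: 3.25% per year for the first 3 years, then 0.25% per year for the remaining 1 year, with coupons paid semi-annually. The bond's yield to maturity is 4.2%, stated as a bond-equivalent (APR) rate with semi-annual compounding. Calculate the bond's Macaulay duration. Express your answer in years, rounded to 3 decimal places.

Periodic yield y = 0.021. Discount each cash flow and weight by its period:
  t   CF        PV=CF/(1+0.021)^t    t·PV
  1        32.50        31.8315        31.8315
  2        32.50        31.1768        62.3536
  3        32.50        30.5356        91.6067
  4        32.50        29.9075       119.6301
  5        32.50        29.2924       146.4619
  6        32.50        28.6899       172.1394
  7         2.50         2.1615        15.1307
  8     2,002.50     1,695.7686    13,566.1488
  Σ                  1,879.3638    14,205.3027
Price P = Σ PV = 1,879.3638.
Macaulay duration = Σ(t·PV) / P = 14,205.3027 / 1,879.3638 = 7.55857 half-year periods.
In years: 7.55857 / 2 = 3.77928 years.

3.779 years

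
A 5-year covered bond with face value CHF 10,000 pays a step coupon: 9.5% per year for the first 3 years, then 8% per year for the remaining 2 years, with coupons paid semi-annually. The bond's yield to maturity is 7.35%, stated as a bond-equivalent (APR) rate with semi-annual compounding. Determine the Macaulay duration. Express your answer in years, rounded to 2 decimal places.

4.14 years

Periodic yield y = 0.03675. Discount each cash flow and weight by its period:
  t   CF        PV=CF/(1+0.03675)^t    t·PV
  1       475.00       458.1625       458.1625
  2       475.00       441.9219       883.8438
  3       475.00       426.2570     1,278.7709
  4       475.00       411.1473     1,644.5892
  5       475.00       396.5732     1,982.8661
  6       475.00       382.5158     2,295.0946
  7       400.00       310.7003     2,174.9022
  8       400.00       299.6868     2,397.4945
  9       400.00       289.0637     2,601.5735
  10   10,400.00     7,249.2470    72,492.4702
  Σ                 10,665.2755    88,209.7676
Price P = Σ PV = 10,665.2755.
Macaulay duration = Σ(t·PV) / P = 88,209.7676 / 10,665.2755 = 8.27074 half-year periods.
In years: 8.27074 / 2 = 4.13537 years.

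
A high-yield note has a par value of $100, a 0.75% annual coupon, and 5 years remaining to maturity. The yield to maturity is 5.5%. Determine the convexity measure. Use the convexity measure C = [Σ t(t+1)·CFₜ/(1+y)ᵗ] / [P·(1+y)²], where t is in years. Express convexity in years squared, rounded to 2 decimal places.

26.35

With y = 0.055:
  t   CF        PV=CF/(1+0.055)^t    t·PV        t(t+1)·PV
  1         0.75         0.7109         0.7109           1.4218
  2         0.75         0.6738         1.3477           4.0430
  3         0.75         0.6387         1.9161           7.6645
  4         0.75         0.6054         2.4217          12.1083
  5       100.75        77.0873       385.4364       2,312.6186
  Σ                     79.7161       391.8328       2,337.8562
P = 79.7161.
Convexity = Σ t(t+1)·PV / [P·(1+y)²] = 2,337.8562 / (79.7161 × 1.113025) = 26.34915.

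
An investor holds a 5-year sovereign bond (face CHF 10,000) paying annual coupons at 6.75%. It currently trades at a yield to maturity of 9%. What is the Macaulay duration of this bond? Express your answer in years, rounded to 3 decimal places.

Periodic yield y = 0.09. Discount each cash flow and weight by its year:
  t   CF        PV=CF/(1+0.09)^t    t·PV
  1       675.00       619.2661       619.2661
  2       675.00       568.1340     1,136.2680
  3       675.00       521.2238     1,563.6715
  4       675.00       478.1870     1,912.7481
  5    10,675.00     6,938.0175    34,690.0877
  Σ                  9,124.8285    39,922.0414
Price P = Σ PV = 9,124.8285.
Macaulay duration = Σ(t·PV) / P = 39,922.0414 / 9,124.8285 = 4.37510 years.

4.375 years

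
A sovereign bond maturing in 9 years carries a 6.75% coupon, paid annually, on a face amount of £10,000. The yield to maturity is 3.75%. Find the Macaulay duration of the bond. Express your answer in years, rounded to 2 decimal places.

Periodic yield y = 0.0375. Discount each cash flow and weight by its year:
  t   CF        PV=CF/(1+0.0375)^t    t·PV
  1       675.00       650.6024       650.6024
  2       675.00       627.0867     1,254.1733
  3       675.00       604.4209     1,813.2626
  4       675.00       582.5743     2,330.2974
  5       675.00       561.5174     2,807.5872
  6       675.00       541.2216     3,247.3297
  7       675.00       521.6594     3,651.6158
  8       675.00       502.8042     4,022.4339
  9    10,675.00     7,664.3431    68,979.0875
  Σ                 12,256.2300    88,756.3898
Price P = Σ PV = 12,256.2300.
Macaulay duration = Σ(t·PV) / P = 88,756.3898 / 12,256.2300 = 7.24174 years.

7.24 years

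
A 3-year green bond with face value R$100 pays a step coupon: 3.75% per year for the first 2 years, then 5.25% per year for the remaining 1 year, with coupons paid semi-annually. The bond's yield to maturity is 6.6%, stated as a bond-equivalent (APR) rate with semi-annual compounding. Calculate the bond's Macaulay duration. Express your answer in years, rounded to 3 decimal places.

2.857 years

Periodic yield y = 0.033. Discount each cash flow and weight by its period:
  t   CF        PV=CF/(1+0.033)^t    t·PV
  1        1.875         1.8151         1.8151
  2        1.875         1.7571         3.5142
  3        1.875         1.7010         5.1030
  4        1.875         1.6466         6.5866
  5        2.625         2.2317        11.1583
  6      102.625        84.4600       506.7602
  Σ                     93.6115       534.9374
Price P = Σ PV = 93.6115.
Macaulay duration = Σ(t·PV) / P = 534.9374 / 93.6115 = 5.71444 half-year periods.
In years: 5.71444 / 2 = 2.85722 years.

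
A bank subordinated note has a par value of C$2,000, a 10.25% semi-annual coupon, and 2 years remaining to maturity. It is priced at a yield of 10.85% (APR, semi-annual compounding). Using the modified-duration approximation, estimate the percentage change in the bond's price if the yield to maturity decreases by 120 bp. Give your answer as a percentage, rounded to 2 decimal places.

+2.11%

Periodic yield y = 0.05425. Modified duration first:
  t   CF        PV=CF/(1+0.05425)^t    t·PV
  1       102.50        97.2255        97.2255
  2       102.50        92.2224       184.4449
  3       102.50        87.4768       262.4305
  4     2,102.50     1,702.0079     6,808.0315
  Σ                  1,978.9327     7,352.1324
P = 1,978.9327; D_Mac = 3.71520 half-year periods = 1.85760 yrs; D_mod = 1.85760/(1+0.05425) = 1.76201 yrs.
ΔP/P ≈ -D_mod · Δy = -1.76201 × (-0.012) = +0.021144 = +2.1144%.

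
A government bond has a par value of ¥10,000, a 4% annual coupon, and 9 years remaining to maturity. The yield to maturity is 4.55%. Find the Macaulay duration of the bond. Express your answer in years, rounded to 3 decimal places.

7.702 years

Periodic yield y = 0.0455. Discount each cash flow and weight by its year:
  t   CF        PV=CF/(1+0.0455)^t    t·PV
  1       400.00       382.5921       382.5921
  2       400.00       365.9417       731.8834
  3       400.00       350.0160     1,050.0480
  4       400.00       334.7833     1,339.1334
  5       400.00       320.2136     1,601.0681
  6       400.00       306.2780     1,837.6679
  7       400.00       292.9488     2,050.6416
  8       400.00       280.1997     2,241.5977
  9    10,400.00     6,968.1422    62,713.2798
  Σ                  9,601.1154    73,947.9120
Price P = Σ PV = 9,601.1154.
Macaulay duration = Σ(t·PV) / P = 73,947.9120 / 9,601.1154 = 7.70201 years.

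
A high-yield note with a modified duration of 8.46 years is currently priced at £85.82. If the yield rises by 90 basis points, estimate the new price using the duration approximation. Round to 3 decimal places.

£79.286

Duration approximation: ΔP/P ≈ -D_mod · Δy = -8.46 × (+0.009) = -0.076140.
New price ≈ 85.82 × (1 - 0.076140) = 79.2856652.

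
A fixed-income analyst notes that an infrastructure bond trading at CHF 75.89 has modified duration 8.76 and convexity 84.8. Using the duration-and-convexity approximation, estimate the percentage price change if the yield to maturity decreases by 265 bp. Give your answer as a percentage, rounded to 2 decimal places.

Duration effect: -D_mod·Δy = -8.76 × (-0.0265) = +0.232140
Convexity effect: ½·C·(Δy)² = 0.5 × 84.8 × (-0.0265)² = +0.0297754
ΔP/P ≈ +0.232140 + 0.0297754 = +0.2619154
= +26.19154%.

+26.19%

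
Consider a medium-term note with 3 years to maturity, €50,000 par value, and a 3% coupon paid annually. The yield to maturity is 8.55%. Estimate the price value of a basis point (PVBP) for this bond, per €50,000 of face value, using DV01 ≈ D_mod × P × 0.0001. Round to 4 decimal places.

Periodic yield y = 0.0855.
  t   CF        PV=CF/(1+0.0855)^t    t·PV
  1     1,500.00     1,381.8517     1,381.8517
  2     1,500.00     1,273.0094     2,546.0188
  3    51,500.00    40,264.0768   120,792.2304
  Σ                 42,918.9379   124,720.1008
P = 42,918.9379; D_Mac = 2.90595 yrs; D_mod = 2.67706 yrs.
DV01 ≈ 2.67706 × 42,918.9379 × 0.0001 = 11.489645.

€11.4896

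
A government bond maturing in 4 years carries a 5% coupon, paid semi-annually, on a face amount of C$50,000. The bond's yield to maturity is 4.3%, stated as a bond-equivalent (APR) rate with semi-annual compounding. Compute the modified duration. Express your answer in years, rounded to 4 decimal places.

3.6021 years

Periodic yield y = 0.0215. First find Macaulay duration:
  t   CF        PV=CF/(1+0.0215)^t    t·PV
  1     1,250.00     1,223.6907     1,223.6907
  2     1,250.00     1,197.9350     2,395.8701
  3     1,250.00     1,172.7215     3,518.1646
  4     1,250.00     1,148.0387     4,592.1548
  5     1,250.00     1,123.8754     5,619.3769
  6     1,250.00     1,100.2206     6,601.3238
  7     1,250.00     1,077.0638     7,539.4464
  8    51,250.00    43,230.1659   345,841.3270
  Σ                 51,273.7116   377,331.3543
P = 51,273.7116; Macaulay duration = 377,331.3543 / 51,273.7116 = 7.35916 half-year periods = 3.67958 years.
Modified duration = D_Mac / (1 + y) = 3.67958 / 1.0215 = 3.60213 years.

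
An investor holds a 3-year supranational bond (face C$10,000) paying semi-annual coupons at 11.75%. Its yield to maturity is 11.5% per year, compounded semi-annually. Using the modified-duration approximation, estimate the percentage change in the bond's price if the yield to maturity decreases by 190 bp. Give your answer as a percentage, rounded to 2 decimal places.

Periodic yield y = 0.0575. Modified duration first:
  t   CF        PV=CF/(1+0.0575)^t    t·PV
  1       587.50       555.5556       555.5556
  2       587.50       525.3480     1,050.6961
  3       587.50       496.7830     1,490.3491
  4       587.50       469.7712     1,879.0847
  5       587.50       444.2281     2,221.1403
  6    10,587.50     7,570.2665    45,421.5989
  Σ                 10,061.9523    52,618.4246
P = 10,061.9523; D_Mac = 5.22944 half-year periods = 2.61472 yrs; D_mod = 2.61472/(1+0.0575) = 2.47255 yrs.
ΔP/P ≈ -D_mod · Δy = -2.47255 × (-0.019) = +0.046978 = +4.6978%.

+4.70%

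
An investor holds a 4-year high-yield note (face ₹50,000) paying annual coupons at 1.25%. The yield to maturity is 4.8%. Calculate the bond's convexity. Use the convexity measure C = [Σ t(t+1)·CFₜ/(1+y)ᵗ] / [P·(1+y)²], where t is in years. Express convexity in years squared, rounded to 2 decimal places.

With y = 0.048:
  t   CF        PV=CF/(1+0.048)^t    t·PV        t(t+1)·PV
  1       625.00       596.3740       596.3740       1,192.7481
  2       625.00       569.0592     1,138.1184       3,414.3552
  3       625.00       542.9954     1,628.9863       6,515.9451
  4    50,625.00    41,968.1577   167,872.6310     839,363.1549
  Σ                 43,676.5864   171,236.1097     850,486.2033
P = 43,676.5864.
Convexity = Σ t(t+1)·PV / [P·(1+y)²] = 850,486.2033 / (43,676.5864 × 1.098304) = 17.72948.

17.73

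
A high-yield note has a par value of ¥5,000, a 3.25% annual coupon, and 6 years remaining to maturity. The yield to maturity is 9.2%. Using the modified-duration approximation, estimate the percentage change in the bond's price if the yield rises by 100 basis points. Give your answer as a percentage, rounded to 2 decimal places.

Periodic yield y = 0.092. Modified duration first:
  t   CF        PV=CF/(1+0.092)^t    t·PV
  1       162.50       148.8095       148.8095
  2       162.50       136.2725       272.5449
  3       162.50       124.7916       374.3749
  4       162.50       114.2780       457.1122
  5       162.50       104.6502       523.2511
  6     5,162.50     3,044.5579    18,267.3473
  Σ                  3,673.3598    20,043.4399
P = 3,673.3598; D_Mac = 5.45643 yrs; D_mod = 5.45643/(1+0.092) = 4.99673 yrs.
ΔP/P ≈ -D_mod · Δy = -4.99673 × (+0.01) = -0.049967 = -4.9967%.

-5.00%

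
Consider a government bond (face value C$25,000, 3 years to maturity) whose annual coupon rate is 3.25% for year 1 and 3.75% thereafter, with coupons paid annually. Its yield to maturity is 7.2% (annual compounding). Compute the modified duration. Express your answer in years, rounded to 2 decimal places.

2.70 years

Periodic yield y = 0.072. First find Macaulay duration:
  t   CF        PV=CF/(1+0.072)^t    t·PV
  1       812.50       757.9291       757.9291
  2       937.50       815.7963     1,631.5925
  3    25,937.50    21,054.4431    63,163.3292
  Σ                 22,628.1684    65,552.8508
P = 22,628.1684; Macaulay duration = 65,552.8508 / 22,628.1684 = 2.89696 years.
Modified duration = D_Mac / (1 + y) = 2.89696 / 1.072 = 2.70239 years.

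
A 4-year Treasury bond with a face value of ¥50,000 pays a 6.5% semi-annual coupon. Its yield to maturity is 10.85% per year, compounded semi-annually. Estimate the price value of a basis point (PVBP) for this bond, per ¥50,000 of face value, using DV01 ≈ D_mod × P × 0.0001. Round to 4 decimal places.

Periodic yield y = 0.05425.
  t   CF        PV=CF/(1+0.05425)^t    t·PV
  1     1,625.00     1,541.3801     1,541.3801
  2     1,625.00     1,462.0632     2,924.1264
  3     1,625.00     1,386.8278     4,160.4834
  4     1,625.00     1,315.4639     5,261.8555
  5     1,625.00     1,247.7722     6,238.8612
  6     1,625.00     1,183.5639     7,101.3834
  7     1,625.00     1,122.6596     7,858.6173
  8    51,625.00    33,830.7158   270,645.7266
  Σ                 43,090.4466   305,732.4338
P = 43,090.4466; D_Mac = 7.09513 half-year periods = 3.54757 yrs; D_mod = 3.36501 yrs.
DV01 ≈ 3.36501 × 43,090.4466 × 0.0001 = 14.499997.

¥14.5000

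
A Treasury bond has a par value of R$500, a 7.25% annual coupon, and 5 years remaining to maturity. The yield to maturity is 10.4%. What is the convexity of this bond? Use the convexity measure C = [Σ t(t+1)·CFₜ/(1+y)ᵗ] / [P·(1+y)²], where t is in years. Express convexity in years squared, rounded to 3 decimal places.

20.218

With y = 0.104:
  t   CF        PV=CF/(1+0.104)^t    t·PV        t(t+1)·PV
  1        36.25        32.8351        32.8351          65.6703
  2        36.25        29.7420        59.4840         178.4519
  3        36.25        26.9402        80.8206         323.2824
  4        36.25        24.4024        97.6094         488.0471
  5       536.25       326.9806     1,634.9028       9,809.4169
  Σ                    440.9002     1,905.6519      10,864.8685
P = 440.9002.
Convexity = Σ t(t+1)·PV / [P·(1+y)²] = 10,864.8685 / (440.9002 × 1.218816) = 20.21836.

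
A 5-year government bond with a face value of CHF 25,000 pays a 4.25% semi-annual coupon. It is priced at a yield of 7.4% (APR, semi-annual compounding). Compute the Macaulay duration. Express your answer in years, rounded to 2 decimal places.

Periodic yield y = 0.037. Discount each cash flow and weight by its period:
  t   CF        PV=CF/(1+0.037)^t    t·PV
  1       531.25       512.2951       512.2951
  2       531.25       494.0165       988.0329
  3       531.25       476.3900     1,429.1701
  4       531.25       459.3925     1,837.5701
  5       531.25       443.0015     2,215.0073
  6       531.25       427.1952     2,563.1714
  7       531.25       411.9530     2,883.6709
  8       531.25       397.2546     3,178.0365
  9       531.25       383.0806     3,447.7252
  10   25,531.25    17,753.5217   177,535.2166
  Σ                 21,758.1006   196,589.8961
Price P = Σ PV = 21,758.1006.
Macaulay duration = Σ(t·PV) / P = 196,589.8961 / 21,758.1006 = 9.03525 half-year periods.
In years: 9.03525 / 2 = 4.51763 years.

4.52 years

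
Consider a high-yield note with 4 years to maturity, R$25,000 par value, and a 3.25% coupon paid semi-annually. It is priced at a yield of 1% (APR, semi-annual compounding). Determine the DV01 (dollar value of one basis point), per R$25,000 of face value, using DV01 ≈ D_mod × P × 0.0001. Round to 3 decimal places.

Periodic yield y = 0.005.
  t   CF        PV=CF/(1+0.005)^t    t·PV
  1       406.25       404.2289       404.2289
  2       406.25       402.2178       804.4355
  3       406.25       400.2167     1,200.6501
  4       406.25       398.2256     1,592.9022
  5       406.25       396.2443     1,981.2217
  6       406.25       394.2730     2,365.6378
  7       406.25       392.3114     2,746.1799
  8    25,406.25    24,412.4897   195,299.9177
  Σ                 27,200.2073   206,395.1737
P = 27,200.2073; D_Mac = 7.58800 half-year periods = 3.79400 yrs; D_mod = 3.77512 yrs.
DV01 ≈ 3.77512 × 27,200.2073 × 0.0001 = 10.268417.

R$10.268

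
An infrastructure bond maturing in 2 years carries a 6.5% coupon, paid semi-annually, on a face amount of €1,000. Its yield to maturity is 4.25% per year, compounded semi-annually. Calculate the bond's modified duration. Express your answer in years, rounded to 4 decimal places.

Periodic yield y = 0.02125. First find Macaulay duration:
  t   CF        PV=CF/(1+0.02125)^t    t·PV
  1        32.50        31.8237        31.8237
  2        32.50        31.1616        62.3231
  3        32.50        30.5132        91.5395
  4     1,032.50       949.2089     3,796.8354
  Σ                  1,042.7073     3,982.5218
P = 1,042.7073; Macaulay duration = 3,982.5218 / 1,042.7073 = 3.81941 half-year periods = 1.90970 years.
Modified duration = D_Mac / (1 + y) = 1.90970 / 1.02125 = 1.86997 years.

1.8700 years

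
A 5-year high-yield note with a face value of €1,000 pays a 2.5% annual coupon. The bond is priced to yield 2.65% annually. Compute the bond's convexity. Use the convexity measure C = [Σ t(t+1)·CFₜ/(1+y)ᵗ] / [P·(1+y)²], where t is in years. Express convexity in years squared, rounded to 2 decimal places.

With y = 0.0265:
  t   CF        PV=CF/(1+0.0265)^t    t·PV        t(t+1)·PV
  1        25.00        24.3546        24.3546          48.7092
  2        25.00        23.7259        47.4517         142.3552
  3        25.00        23.1134        69.3401         277.3604
  4        25.00        22.5167        90.0667         450.3334
  5     1,025.00       899.3507     4,496.7537      26,980.5222
  Σ                    993.0612     4,727.9668      27,899.2804
P = 993.0612.
Convexity = Σ t(t+1)·PV / [P·(1+y)²] = 27,899.2804 / (993.0612 × 1.053702) = 26.66239.

26.66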